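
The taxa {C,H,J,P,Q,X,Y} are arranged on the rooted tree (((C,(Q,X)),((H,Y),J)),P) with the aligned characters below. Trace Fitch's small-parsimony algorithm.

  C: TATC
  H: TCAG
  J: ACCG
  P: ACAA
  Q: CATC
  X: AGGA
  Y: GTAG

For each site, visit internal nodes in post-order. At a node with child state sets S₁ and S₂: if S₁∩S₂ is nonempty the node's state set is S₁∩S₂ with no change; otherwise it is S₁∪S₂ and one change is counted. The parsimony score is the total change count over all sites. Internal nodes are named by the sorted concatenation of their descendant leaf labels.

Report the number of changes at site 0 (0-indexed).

4

QX@0: {C} ∪ {A} = {A,C} (union, +1)
CQX@0: {T} ∪ {A,C} = {A,C,T} (union, +1)
HY@0: {T} ∪ {G} = {G,T} (union, +1)
HJY@0: {G,T} ∪ {A} = {A,G,T} (union, +1)
CHJQXY@0: {A,C,T} ∩ {A,G,T} = {A,T} (intersection, +0)
CHJPQXY@0: {A,T} ∩ {A} = {A} (intersection, +0)
QX@1: {A} ∪ {G} = {A,G} (union, +1)
CQX@1: {A} ∩ {A,G} = {A} (intersection, +0)
HY@1: {C} ∪ {T} = {C,T} (union, +1)
HJY@1: {C,T} ∩ {C} = {C} (intersection, +0)
CHJQXY@1: {A} ∪ {C} = {A,C} (union, +1)
CHJPQXY@1: {A,C} ∩ {C} = {C} (intersection, +0)
QX@2: {T} ∪ {G} = {G,T} (union, +1)
CQX@2: {T} ∩ {G,T} = {T} (intersection, +0)
HY@2: {A} ∩ {A} = {A} (intersection, +0)
HJY@2: {A} ∪ {C} = {A,C} (union, +1)
CHJQXY@2: {T} ∪ {A,C} = {A,C,T} (union, +1)
CHJPQXY@2: {A,C,T} ∩ {A} = {A} (intersection, +0)
QX@3: {C} ∪ {A} = {A,C} (union, +1)
CQX@3: {C} ∩ {A,C} = {C} (intersection, +0)
HY@3: {G} ∩ {G} = {G} (intersection, +0)
HJY@3: {G} ∩ {G} = {G} (intersection, +0)
CHJQXY@3: {C} ∪ {G} = {C,G} (union, +1)
CHJPQXY@3: {C,G} ∪ {A} = {A,C,G} (union, +1)
per-site changes: [4, 3, 3, 3]; total = 13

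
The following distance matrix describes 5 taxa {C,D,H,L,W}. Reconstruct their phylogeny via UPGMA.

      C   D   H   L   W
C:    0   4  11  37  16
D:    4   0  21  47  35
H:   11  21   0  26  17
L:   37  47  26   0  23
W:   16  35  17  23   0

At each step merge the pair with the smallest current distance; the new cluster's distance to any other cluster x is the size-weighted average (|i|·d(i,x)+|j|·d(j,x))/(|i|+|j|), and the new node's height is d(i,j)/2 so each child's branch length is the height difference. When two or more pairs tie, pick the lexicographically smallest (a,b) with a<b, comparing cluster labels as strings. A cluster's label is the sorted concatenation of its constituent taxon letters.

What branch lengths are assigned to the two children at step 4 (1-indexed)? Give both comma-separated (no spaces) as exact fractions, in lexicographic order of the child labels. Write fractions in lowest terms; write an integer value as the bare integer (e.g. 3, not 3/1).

1. join C+D (d=4) ⇒ CD; edges |C|=2, |D|=2
  updated: d(CD,H)=16, d(CD,L)=42, d(CD,W)=51/2
2. join CD+H (d=16) ⇒ CDH; edges |CD|=6, |H|=8
  updated: d(CDH,L)=110/3, d(CDH,W)=68/3
3. join CDH+W (d=68/3) ⇒ CDHW; edges |CDH|=10/3, |W|=34/3
  updated: d(CDHW,L)=133/4
4. join CDHW+L (d=133/4) ⇒ CDHLW; edges |CDHW|=127/24, |L|=133/8
final tree: ((((C:2,D:2):6,H:8):10/3,W:34/3):127/24,L:133/8)
total length: 655/12

127/24,133/8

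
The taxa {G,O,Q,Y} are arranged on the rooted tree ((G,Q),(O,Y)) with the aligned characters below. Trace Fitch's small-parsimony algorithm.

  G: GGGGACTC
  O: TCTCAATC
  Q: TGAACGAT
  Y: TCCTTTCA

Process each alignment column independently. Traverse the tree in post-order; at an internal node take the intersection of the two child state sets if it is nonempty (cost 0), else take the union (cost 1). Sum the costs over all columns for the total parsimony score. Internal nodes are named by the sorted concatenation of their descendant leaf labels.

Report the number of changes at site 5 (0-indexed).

3

GQ@0: {G} ∪ {T} = {G,T} (union, +1)
OY@0: {T} ∩ {T} = {T} (intersection, +0)
GOQY@0: {G,T} ∩ {T} = {T} (intersection, +0)
GQ@1: {G} ∩ {G} = {G} (intersection, +0)
OY@1: {C} ∩ {C} = {C} (intersection, +0)
GOQY@1: {G} ∪ {C} = {C,G} (union, +1)
GQ@2: {G} ∪ {A} = {A,G} (union, +1)
OY@2: {T} ∪ {C} = {C,T} (union, +1)
GOQY@2: {A,G} ∪ {C,T} = {A,C,G,T} (union, +1)
GQ@3: {G} ∪ {A} = {A,G} (union, +1)
OY@3: {C} ∪ {T} = {C,T} (union, +1)
GOQY@3: {A,G} ∪ {C,T} = {A,C,G,T} (union, +1)
GQ@4: {A} ∪ {C} = {A,C} (union, +1)
OY@4: {A} ∪ {T} = {A,T} (union, +1)
GOQY@4: {A,C} ∩ {A,T} = {A} (intersection, +0)
GQ@5: {C} ∪ {G} = {C,G} (union, +1)
OY@5: {A} ∪ {T} = {A,T} (union, +1)
GOQY@5: {C,G} ∪ {A,T} = {A,C,G,T} (union, +1)
GQ@6: {T} ∪ {A} = {A,T} (union, +1)
OY@6: {T} ∪ {C} = {C,T} (union, +1)
GOQY@6: {A,T} ∩ {C,T} = {T} (intersection, +0)
GQ@7: {C} ∪ {T} = {C,T} (union, +1)
OY@7: {C} ∪ {A} = {A,C} (union, +1)
GOQY@7: {C,T} ∩ {A,C} = {C} (intersection, +0)
per-site changes: [1, 1, 3, 3, 2, 3, 2, 2]; total = 17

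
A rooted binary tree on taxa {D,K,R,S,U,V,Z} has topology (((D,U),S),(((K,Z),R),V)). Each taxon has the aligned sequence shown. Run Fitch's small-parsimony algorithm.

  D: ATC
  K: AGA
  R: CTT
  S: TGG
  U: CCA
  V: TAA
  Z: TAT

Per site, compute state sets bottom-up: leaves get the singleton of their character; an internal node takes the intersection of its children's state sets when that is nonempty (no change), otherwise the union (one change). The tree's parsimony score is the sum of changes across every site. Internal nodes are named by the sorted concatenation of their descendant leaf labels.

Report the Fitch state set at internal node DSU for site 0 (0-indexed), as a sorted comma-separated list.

A,C,T

[col 0] DU: children D:{A}, U:{C} ∪→ {A,C}; cost 1
[col 0] DSU: children DU:{A,C}, S:{T} ∪→ {A,C,T}; cost 1
[col 0] KZ: children K:{A}, Z:{T} ∪→ {A,T}; cost 1
[col 0] KRZ: children KZ:{A,T}, R:{C} ∪→ {A,C,T}; cost 1
[col 0] KRVZ: children KRZ:{A,C,T}, V:{T} ∩→ {T}; cost 0
[col 0] DKRSUVZ: children DSU:{A,C,T}, KRVZ:{T} ∩→ {T}; cost 0
[col 1] DU: children D:{T}, U:{C} ∪→ {C,T}; cost 1
[col 1] DSU: children DU:{C,T}, S:{G} ∪→ {C,G,T}; cost 1
[col 1] KZ: children K:{G}, Z:{A} ∪→ {A,G}; cost 1
[col 1] KRZ: children KZ:{A,G}, R:{T} ∪→ {A,G,T}; cost 1
[col 1] KRVZ: children KRZ:{A,G,T}, V:{A} ∩→ {A}; cost 0
[col 1] DKRSUVZ: children DSU:{C,G,T}, KRVZ:{A} ∪→ {A,C,G,T}; cost 1
[col 2] DU: children D:{C}, U:{A} ∪→ {A,C}; cost 1
[col 2] DSU: children DU:{A,C}, S:{G} ∪→ {A,C,G}; cost 1
[col 2] KZ: children K:{A}, Z:{T} ∪→ {A,T}; cost 1
[col 2] KRZ: children KZ:{A,T}, R:{T} ∩→ {T}; cost 0
[col 2] KRVZ: children KRZ:{T}, V:{A} ∪→ {A,T}; cost 1
[col 2] DKRSUVZ: children DSU:{A,C,G}, KRVZ:{A,T} ∩→ {A}; cost 0
per-site changes: [4, 5, 4]; total = 13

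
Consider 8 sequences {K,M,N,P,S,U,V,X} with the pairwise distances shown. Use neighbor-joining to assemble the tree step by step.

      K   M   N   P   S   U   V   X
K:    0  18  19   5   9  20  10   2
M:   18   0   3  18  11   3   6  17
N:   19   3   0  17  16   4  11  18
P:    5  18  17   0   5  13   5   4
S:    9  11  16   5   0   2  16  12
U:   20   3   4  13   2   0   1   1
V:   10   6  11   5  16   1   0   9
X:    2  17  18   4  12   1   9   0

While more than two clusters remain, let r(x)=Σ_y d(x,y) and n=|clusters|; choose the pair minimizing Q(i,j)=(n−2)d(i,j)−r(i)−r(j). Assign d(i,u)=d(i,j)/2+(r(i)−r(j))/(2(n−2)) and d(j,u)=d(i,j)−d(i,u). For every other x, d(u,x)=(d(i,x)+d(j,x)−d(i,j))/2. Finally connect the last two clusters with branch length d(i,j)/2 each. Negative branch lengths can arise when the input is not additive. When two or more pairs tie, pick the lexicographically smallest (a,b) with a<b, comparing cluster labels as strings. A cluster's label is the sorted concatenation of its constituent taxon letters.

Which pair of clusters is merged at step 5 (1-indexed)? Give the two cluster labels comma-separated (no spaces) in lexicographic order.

step 1: merge (M,N) at d=3, Q=-146; branch lengths M→1/2, N→5/2; new cluster MN
  updated: d(K,MN)=17, d(MN,P)=16, d(MN,S)=12, d(MN,U)=2, d(MN,V)=7, d(MN,X)=16
step 2: merge (MN,U) at d=2, Q=-99; branch lengths MN→41/10, U→-21/10; new cluster MNU
  updated: d(K,MNU)=35/2, d(MNU,P)=27/2, d(MNU,S)=6, d(MNU,V)=3, d(MNU,X)=15/2
step 3: merge (MNU,V) at d=3, Q=-157/2; branch lengths MNU→33/16, V→15/16; new cluster MNUV
  updated: d(K,MNUV)=49/4, d(MNUV,P)=31/4, d(MNUV,S)=19/2, d(MNUV,X)=27/4
step 4: merge (K,X) at d=2, Q=-47; branch lengths K→19/12, X→5/12; new cluster KX
  updated: d(KX,MNUV)=17/2, d(KX,P)=7/2, d(KX,S)=19/2
step 5: merge (KX,P) at d=7/2, Q=-123/4; branch lengths KX→49/16, P→7/16; new cluster KPX
  updated: d(KPX,MNUV)=51/8, d(KPX,S)=11/2
step 6: merge (KPX,MNUV) at d=51/8, Q=-171/8; branch lengths KPX→19/16, MNUV→83/16; new cluster KMNPUVX
  updated: d(KMNPUVX,S)=69/16
step 7: merge (KMNPUVX,S) at d=69/16; branch lengths KMNPUVX→69/32, S→69/32; new cluster KMNPSUVX
final tree: ((((K:19/12,X:5/12):49/16,P:7/16):19/16,(((M:1/2,N:5/2):41/10,U:-21/10):33/16,V:15/16):83/16):69/32,S:69/32)
total length: 387/16

KX,P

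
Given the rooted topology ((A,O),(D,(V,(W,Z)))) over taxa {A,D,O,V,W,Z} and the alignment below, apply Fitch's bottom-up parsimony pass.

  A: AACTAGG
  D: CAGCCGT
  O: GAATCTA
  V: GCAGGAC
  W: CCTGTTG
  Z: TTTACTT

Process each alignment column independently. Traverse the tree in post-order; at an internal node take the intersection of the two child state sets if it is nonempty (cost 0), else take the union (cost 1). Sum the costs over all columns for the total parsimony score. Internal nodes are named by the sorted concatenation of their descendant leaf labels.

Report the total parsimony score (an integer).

[col 0] AO: children A:{A}, O:{G} ∪→ {A,G}; cost 1
[col 0] WZ: children W:{C}, Z:{T} ∪→ {C,T}; cost 1
[col 0] VWZ: children V:{G}, WZ:{C,T} ∪→ {C,G,T}; cost 1
[col 0] DVWZ: children D:{C}, VWZ:{C,G,T} ∩→ {C}; cost 0
[col 0] ADOVWZ: children AO:{A,G}, DVWZ:{C} ∪→ {A,C,G}; cost 1
[col 1] AO: children A:{A}, O:{A} ∩→ {A}; cost 0
[col 1] WZ: children W:{C}, Z:{T} ∪→ {C,T}; cost 1
[col 1] VWZ: children V:{C}, WZ:{C,T} ∩→ {C}; cost 0
[col 1] DVWZ: children D:{A}, VWZ:{C} ∪→ {A,C}; cost 1
[col 1] ADOVWZ: children AO:{A}, DVWZ:{A,C} ∩→ {A}; cost 0
[col 2] AO: children A:{C}, O:{A} ∪→ {A,C}; cost 1
[col 2] WZ: children W:{T}, Z:{T} ∩→ {T}; cost 0
[col 2] VWZ: children V:{A}, WZ:{T} ∪→ {A,T}; cost 1
[col 2] DVWZ: children D:{G}, VWZ:{A,T} ∪→ {A,G,T}; cost 1
[col 2] ADOVWZ: children AO:{A,C}, DVWZ:{A,G,T} ∩→ {A}; cost 0
[col 3] AO: children A:{T}, O:{T} ∩→ {T}; cost 0
[col 3] WZ: children W:{G}, Z:{A} ∪→ {A,G}; cost 1
[col 3] VWZ: children V:{G}, WZ:{A,G} ∩→ {G}; cost 0
[col 3] DVWZ: children D:{C}, VWZ:{G} ∪→ {C,G}; cost 1
[col 3] ADOVWZ: children AO:{T}, DVWZ:{C,G} ∪→ {C,G,T}; cost 1
[col 4] AO: children A:{A}, O:{C} ∪→ {A,C}; cost 1
[col 4] WZ: children W:{T}, Z:{C} ∪→ {C,T}; cost 1
[col 4] VWZ: children V:{G}, WZ:{C,T} ∪→ {C,G,T}; cost 1
[col 4] DVWZ: children D:{C}, VWZ:{C,G,T} ∩→ {C}; cost 0
[col 4] ADOVWZ: children AO:{A,C}, DVWZ:{C} ∩→ {C}; cost 0
[col 5] AO: children A:{G}, O:{T} ∪→ {G,T}; cost 1
[col 5] WZ: children W:{T}, Z:{T} ∩→ {T}; cost 0
[col 5] VWZ: children V:{A}, WZ:{T} ∪→ {A,T}; cost 1
[col 5] DVWZ: children D:{G}, VWZ:{A,T} ∪→ {A,G,T}; cost 1
[col 5] ADOVWZ: children AO:{G,T}, DVWZ:{A,G,T} ∩→ {G,T}; cost 0
[col 6] AO: children A:{G}, O:{A} ∪→ {A,G}; cost 1
[col 6] WZ: children W:{G}, Z:{T} ∪→ {G,T}; cost 1
[col 6] VWZ: children V:{C}, WZ:{G,T} ∪→ {C,G,T}; cost 1
[col 6] DVWZ: children D:{T}, VWZ:{C,G,T} ∩→ {T}; cost 0
[col 6] ADOVWZ: children AO:{A,G}, DVWZ:{T} ∪→ {A,G,T}; cost 1
per-site changes: [4, 2, 3, 3, 3, 3, 4]; total = 22

22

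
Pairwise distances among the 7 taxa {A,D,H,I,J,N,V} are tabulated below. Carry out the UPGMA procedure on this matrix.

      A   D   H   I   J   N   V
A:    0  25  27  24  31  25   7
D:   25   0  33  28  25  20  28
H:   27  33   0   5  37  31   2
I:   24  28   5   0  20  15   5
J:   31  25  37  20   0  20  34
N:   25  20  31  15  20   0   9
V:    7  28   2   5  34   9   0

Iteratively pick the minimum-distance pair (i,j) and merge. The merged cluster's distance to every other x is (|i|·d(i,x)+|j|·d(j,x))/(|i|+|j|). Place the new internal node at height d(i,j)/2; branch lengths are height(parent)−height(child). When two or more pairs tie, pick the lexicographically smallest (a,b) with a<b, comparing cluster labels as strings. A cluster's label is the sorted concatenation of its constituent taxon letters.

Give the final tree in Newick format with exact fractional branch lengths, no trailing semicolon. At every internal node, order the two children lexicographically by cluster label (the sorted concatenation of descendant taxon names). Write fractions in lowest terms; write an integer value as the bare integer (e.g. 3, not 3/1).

((A:83/8,(((H:1,V:1):3/2,I:5/2):20/3,N:55/6):29/24):137/40,(D:25/2,J:25/2):13/10)

iteration 1: select H,V (d=2); attach at lengths (1, 1); label the merged cluster HV
  updated: d(A,HV)=17, d(D,HV)=61/2, d(HV,I)=5, d(HV,J)=71/2, d(HV,N)=20
iteration 2: select HV,I (d=5); attach at lengths (3/2, 5/2); label the merged cluster HIV
  updated: d(A,HIV)=58/3, d(D,HIV)=89/3, d(HIV,J)=91/3, d(HIV,N)=55/3
iteration 3: select HIV,N (d=55/3); attach at lengths (20/3, 55/6); label the merged cluster HINV
  updated: d(A,HINV)=83/4, d(D,HINV)=109/4, d(HINV,J)=111/4
iteration 4: select A,HINV (d=83/4); attach at lengths (83/8, 29/24); label the merged cluster AHINV
  updated: d(AHINV,D)=134/5, d(AHINV,J)=142/5
iteration 5: select D,J (d=25); attach at lengths (25/2, 25/2); label the merged cluster DJ
  updated: d(AHINV,DJ)=138/5
iteration 6: select AHINV,DJ (d=138/5); attach at lengths (137/40, 13/10); label the merged cluster ADHIJNV
final tree: ((A:83/8,(((H:1,V:1):3/2,I:5/2):20/3,N:55/6):29/24):137/40,(D:25/2,J:25/2):13/10)
total length: 7577/120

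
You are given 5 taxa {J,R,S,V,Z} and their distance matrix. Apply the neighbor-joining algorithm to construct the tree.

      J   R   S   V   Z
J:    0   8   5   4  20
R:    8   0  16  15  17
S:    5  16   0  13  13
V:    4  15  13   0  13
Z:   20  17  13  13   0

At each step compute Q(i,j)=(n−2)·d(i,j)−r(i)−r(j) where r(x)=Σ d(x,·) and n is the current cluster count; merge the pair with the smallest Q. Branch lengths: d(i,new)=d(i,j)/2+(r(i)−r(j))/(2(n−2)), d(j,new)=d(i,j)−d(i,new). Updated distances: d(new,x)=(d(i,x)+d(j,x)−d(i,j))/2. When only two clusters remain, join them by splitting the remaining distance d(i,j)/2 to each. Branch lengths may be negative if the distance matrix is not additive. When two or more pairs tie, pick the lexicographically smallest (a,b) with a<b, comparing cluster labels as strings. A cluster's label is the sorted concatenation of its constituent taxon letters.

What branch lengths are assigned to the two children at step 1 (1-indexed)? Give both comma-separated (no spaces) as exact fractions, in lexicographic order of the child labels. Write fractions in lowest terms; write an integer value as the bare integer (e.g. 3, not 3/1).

23/6,55/6

1. join S+Z (d=13, Q=-71) ⇒ SZ; edges |S|=23/6, |Z|=55/6
  updated: d(J,SZ)=6, d(R,SZ)=10, d(SZ,V)=13/2
2. join J+V (d=4, Q=-71/2) ⇒ JV; edges |J|=1/8, |V|=31/8
  updated: d(JV,R)=19/2, d(JV,SZ)=17/4
3. join JV+R (d=19/2, Q=-95/4) ⇒ JRV; edges |JV|=15/8, |R|=61/8
  updated: d(JRV,SZ)=19/8
4. join JRV+SZ (d=19/8) ⇒ JRSVZ; edges |JRV|=19/16, |SZ|=19/16
final tree: (((J:1/8,V:31/8):15/8,R:61/8):19/16,(S:23/6,Z:55/6):19/16)
total length: 231/8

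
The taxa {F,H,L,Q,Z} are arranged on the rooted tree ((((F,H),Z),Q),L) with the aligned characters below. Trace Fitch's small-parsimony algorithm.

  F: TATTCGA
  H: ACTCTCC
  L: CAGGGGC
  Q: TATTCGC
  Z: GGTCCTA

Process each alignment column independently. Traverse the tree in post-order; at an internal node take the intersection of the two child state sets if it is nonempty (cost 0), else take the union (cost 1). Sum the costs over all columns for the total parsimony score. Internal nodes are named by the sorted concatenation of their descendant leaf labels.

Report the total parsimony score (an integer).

[col 0] FH: children F:{T}, H:{A} ∪→ {A,T}; cost 1
[col 0] FHZ: children FH:{A,T}, Z:{G} ∪→ {A,G,T}; cost 1
[col 0] FHQZ: children FHZ:{A,G,T}, Q:{T} ∩→ {T}; cost 0
[col 0] FHLQZ: children FHQZ:{T}, L:{C} ∪→ {C,T}; cost 1
[col 1] FH: children F:{A}, H:{C} ∪→ {A,C}; cost 1
[col 1] FHZ: children FH:{A,C}, Z:{G} ∪→ {A,C,G}; cost 1
[col 1] FHQZ: children FHZ:{A,C,G}, Q:{A} ∩→ {A}; cost 0
[col 1] FHLQZ: children FHQZ:{A}, L:{A} ∩→ {A}; cost 0
[col 2] FH: children F:{T}, H:{T} ∩→ {T}; cost 0
[col 2] FHZ: children FH:{T}, Z:{T} ∩→ {T}; cost 0
[col 2] FHQZ: children FHZ:{T}, Q:{T} ∩→ {T}; cost 0
[col 2] FHLQZ: children FHQZ:{T}, L:{G} ∪→ {G,T}; cost 1
[col 3] FH: children F:{T}, H:{C} ∪→ {C,T}; cost 1
[col 3] FHZ: children FH:{C,T}, Z:{C} ∩→ {C}; cost 0
[col 3] FHQZ: children FHZ:{C}, Q:{T} ∪→ {C,T}; cost 1
[col 3] FHLQZ: children FHQZ:{C,T}, L:{G} ∪→ {C,G,T}; cost 1
[col 4] FH: children F:{C}, H:{T} ∪→ {C,T}; cost 1
[col 4] FHZ: children FH:{C,T}, Z:{C} ∩→ {C}; cost 0
[col 4] FHQZ: children FHZ:{C}, Q:{C} ∩→ {C}; cost 0
[col 4] FHLQZ: children FHQZ:{C}, L:{G} ∪→ {C,G}; cost 1
[col 5] FH: children F:{G}, H:{C} ∪→ {C,G}; cost 1
[col 5] FHZ: children FH:{C,G}, Z:{T} ∪→ {C,G,T}; cost 1
[col 5] FHQZ: children FHZ:{C,G,T}, Q:{G} ∩→ {G}; cost 0
[col 5] FHLQZ: children FHQZ:{G}, L:{G} ∩→ {G}; cost 0
[col 6] FH: children F:{A}, H:{C} ∪→ {A,C}; cost 1
[col 6] FHZ: children FH:{A,C}, Z:{A} ∩→ {A}; cost 0
[col 6] FHQZ: children FHZ:{A}, Q:{C} ∪→ {A,C}; cost 1
[col 6] FHLQZ: children FHQZ:{A,C}, L:{C} ∩→ {C}; cost 0
per-site changes: [3, 2, 1, 3, 2, 2, 2]; total = 15

15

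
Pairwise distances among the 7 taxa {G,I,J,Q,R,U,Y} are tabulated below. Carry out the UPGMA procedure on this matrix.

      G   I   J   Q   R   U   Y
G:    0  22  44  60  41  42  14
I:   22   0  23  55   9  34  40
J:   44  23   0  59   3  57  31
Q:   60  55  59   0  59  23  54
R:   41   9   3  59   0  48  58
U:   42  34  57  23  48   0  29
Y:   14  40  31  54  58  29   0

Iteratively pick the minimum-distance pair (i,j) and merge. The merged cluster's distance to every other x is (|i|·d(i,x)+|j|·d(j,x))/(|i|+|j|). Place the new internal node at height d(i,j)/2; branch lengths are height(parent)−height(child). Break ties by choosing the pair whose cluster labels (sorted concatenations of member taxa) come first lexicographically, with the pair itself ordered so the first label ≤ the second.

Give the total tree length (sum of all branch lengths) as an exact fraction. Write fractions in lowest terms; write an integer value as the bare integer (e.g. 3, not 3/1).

2921/30

1. join J+R (d=3) ⇒ JR; edges |J|=3/2, |R|=3/2
  updated: d(G,JR)=85/2, d(I,JR)=16, d(JR,Q)=59, d(JR,U)=105/2, d(JR,Y)=89/2
2. join G+Y (d=14) ⇒ GY; edges |G|=7, |Y|=7
  updated: d(GY,I)=31, d(GY,JR)=87/2, d(GY,Q)=57, d(GY,U)=71/2
3. join I+JR (d=16) ⇒ IJR; edges |I|=8, |JR|=13/2
  updated: d(GY,IJR)=118/3, d(IJR,Q)=173/3, d(IJR,U)=139/3
4. join Q+U (d=23) ⇒ QU; edges |Q|=23/2, |U|=23/2
  updated: d(GY,QU)=185/4, d(IJR,QU)=52
5. join GY+IJR (d=118/3) ⇒ GIJRY; edges |GY|=38/3, |IJR|=35/3
  updated: d(GIJRY,QU)=497/10
6. join GIJRY+QU (d=497/10) ⇒ GIJQRUY; edges |GIJRY|=311/60, |QU|=267/20
final tree: (((G:7,Y:7):38/3,(I:8,(J:3/2,R:3/2):13/2):35/3):311/60,(Q:23/2,U:23/2):267/20)
total length: 2921/30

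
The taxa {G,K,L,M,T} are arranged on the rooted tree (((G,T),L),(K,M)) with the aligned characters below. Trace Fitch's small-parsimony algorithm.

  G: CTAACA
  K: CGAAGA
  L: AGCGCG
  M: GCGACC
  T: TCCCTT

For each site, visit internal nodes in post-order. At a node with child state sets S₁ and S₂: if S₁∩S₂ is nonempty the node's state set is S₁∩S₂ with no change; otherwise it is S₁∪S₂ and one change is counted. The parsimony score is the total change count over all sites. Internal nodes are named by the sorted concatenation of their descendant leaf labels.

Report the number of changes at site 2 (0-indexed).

site 0, node GT: G={C} ∪ T={T} → {C,T} (+1)
site 0, node GLT: GT={C,T} ∪ L={A} → {A,C,T} (+1)
site 0, node KM: K={C} ∪ M={G} → {C,G} (+1)
site 0, node GKLMT: GLT={A,C,T} ∩ KM={C,G} → {C} (+0)
site 1, node GT: G={T} ∪ T={C} → {C,T} (+1)
site 1, node GLT: GT={C,T} ∪ L={G} → {C,G,T} (+1)
site 1, node KM: K={G} ∪ M={C} → {C,G} (+1)
site 1, node GKLMT: GLT={C,G,T} ∩ KM={C,G} → {C,G} (+0)
site 2, node GT: G={A} ∪ T={C} → {A,C} (+1)
site 2, node GLT: GT={A,C} ∩ L={C} → {C} (+0)
site 2, node KM: K={A} ∪ M={G} → {A,G} (+1)
site 2, node GKLMT: GLT={C} ∪ KM={A,G} → {A,C,G} (+1)
site 3, node GT: G={A} ∪ T={C} → {A,C} (+1)
site 3, node GLT: GT={A,C} ∪ L={G} → {A,C,G} (+1)
site 3, node KM: K={A} ∩ M={A} → {A} (+0)
site 3, node GKLMT: GLT={A,C,G} ∩ KM={A} → {A} (+0)
site 4, node GT: G={C} ∪ T={T} → {C,T} (+1)
site 4, node GLT: GT={C,T} ∩ L={C} → {C} (+0)
site 4, node KM: K={G} ∪ M={C} → {C,G} (+1)
site 4, node GKLMT: GLT={C} ∩ KM={C,G} → {C} (+0)
site 5, node GT: G={A} ∪ T={T} → {A,T} (+1)
site 5, node GLT: GT={A,T} ∪ L={G} → {A,G,T} (+1)
site 5, node KM: K={A} ∪ M={C} → {A,C} (+1)
site 5, node GKLMT: GLT={A,G,T} ∩ KM={A,C} → {A} (+0)
per-site changes: [3, 3, 3, 2, 2, 3]; total = 16

3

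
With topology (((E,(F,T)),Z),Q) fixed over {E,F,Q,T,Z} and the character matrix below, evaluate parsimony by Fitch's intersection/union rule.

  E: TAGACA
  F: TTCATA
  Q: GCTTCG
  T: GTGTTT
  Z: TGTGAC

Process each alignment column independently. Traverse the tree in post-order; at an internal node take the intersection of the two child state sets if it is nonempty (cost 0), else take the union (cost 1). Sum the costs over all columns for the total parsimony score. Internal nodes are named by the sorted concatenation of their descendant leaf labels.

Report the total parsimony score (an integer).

15

FT@0: {T} ∪ {G} = {G,T} (union, +1)
EFT@0: {T} ∩ {G,T} = {T} (intersection, +0)
EFTZ@0: {T} ∩ {T} = {T} (intersection, +0)
EFQTZ@0: {T} ∪ {G} = {G,T} (union, +1)
FT@1: {T} ∩ {T} = {T} (intersection, +0)
EFT@1: {A} ∪ {T} = {A,T} (union, +1)
EFTZ@1: {A,T} ∪ {G} = {A,G,T} (union, +1)
EFQTZ@1: {A,G,T} ∪ {C} = {A,C,G,T} (union, +1)
FT@2: {C} ∪ {G} = {C,G} (union, +1)
EFT@2: {G} ∩ {C,G} = {G} (intersection, +0)
EFTZ@2: {G} ∪ {T} = {G,T} (union, +1)
EFQTZ@2: {G,T} ∩ {T} = {T} (intersection, +0)
FT@3: {A} ∪ {T} = {A,T} (union, +1)
EFT@3: {A} ∩ {A,T} = {A} (intersection, +0)
EFTZ@3: {A} ∪ {G} = {A,G} (union, +1)
EFQTZ@3: {A,G} ∪ {T} = {A,G,T} (union, +1)
FT@4: {T} ∩ {T} = {T} (intersection, +0)
EFT@4: {C} ∪ {T} = {C,T} (union, +1)
EFTZ@4: {C,T} ∪ {A} = {A,C,T} (union, +1)
EFQTZ@4: {A,C,T} ∩ {C} = {C} (intersection, +0)
FT@5: {A} ∪ {T} = {A,T} (union, +1)
EFT@5: {A} ∩ {A,T} = {A} (intersection, +0)
EFTZ@5: {A} ∪ {C} = {A,C} (union, +1)
EFQTZ@5: {A,C} ∪ {G} = {A,C,G} (union, +1)
per-site changes: [2, 3, 2, 3, 2, 3]; total = 15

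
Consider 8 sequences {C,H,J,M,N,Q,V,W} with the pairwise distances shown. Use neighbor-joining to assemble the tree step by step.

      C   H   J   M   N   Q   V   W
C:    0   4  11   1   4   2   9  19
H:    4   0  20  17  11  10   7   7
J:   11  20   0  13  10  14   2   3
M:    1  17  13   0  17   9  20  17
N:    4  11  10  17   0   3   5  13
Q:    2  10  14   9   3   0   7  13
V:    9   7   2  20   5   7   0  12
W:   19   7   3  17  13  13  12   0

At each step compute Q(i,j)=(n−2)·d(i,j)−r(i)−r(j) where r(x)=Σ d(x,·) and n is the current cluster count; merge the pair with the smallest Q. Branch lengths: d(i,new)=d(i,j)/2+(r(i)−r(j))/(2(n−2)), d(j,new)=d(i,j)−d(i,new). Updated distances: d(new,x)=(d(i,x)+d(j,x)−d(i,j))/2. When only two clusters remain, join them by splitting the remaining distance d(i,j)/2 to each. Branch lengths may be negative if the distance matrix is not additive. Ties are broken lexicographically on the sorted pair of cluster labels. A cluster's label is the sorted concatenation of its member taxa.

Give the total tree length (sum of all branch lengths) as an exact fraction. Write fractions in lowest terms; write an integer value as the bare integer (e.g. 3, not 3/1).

step 1: merge (J,W) at d=3, Q=-139; branch lengths J→7/12, W→29/12; new cluster JW
  updated: d(C,JW)=27/2, d(H,JW)=12, d(JW,M)=27/2, d(JW,N)=10, d(JW,Q)=12, d(JW,V)=11/2
step 2: merge (C,M) at d=1, Q=-106; branch lengths C→-39/10, M→49/10; new cluster CM
  updated: d(CM,H)=10, d(CM,JW)=13, d(CM,N)=10, d(CM,Q)=5, d(CM,V)=14
step 3: merge (CM,Q) at d=5, Q=-69; branch lengths CM→35/8, Q→5/8; new cluster CMQ
  updated: d(CMQ,H)=15/2, d(CMQ,JW)=10, d(CMQ,N)=4, d(CMQ,V)=8
step 4: merge (CMQ,N) at d=4, Q=-95/2; branch lengths CMQ→23/12, N→25/12; new cluster CMNQ
  updated: d(CMNQ,H)=29/4, d(CMNQ,JW)=8, d(CMNQ,V)=9/2
step 5: merge (CMNQ,H) at d=29/4, Q=-63/2; branch lengths CMNQ→2, H→21/4; new cluster CHMNQ
  updated: d(CHMNQ,JW)=51/8, d(CHMNQ,V)=17/8
step 6: merge (CHMNQ,JW) at d=51/8, Q=-14; branch lengths CHMNQ→3/2, JW→39/8; new cluster CHJMNQW
  updated: d(CHJMNQW,V)=5/8
step 7: merge (CHJMNQW,V) at d=5/8; branch lengths CHJMNQW→5/16, V→5/16; new cluster CHJMNQVW
final tree: ((((((C:-39/10,M:49/10):35/8,Q:5/8):23/12,N:25/12):2,H:21/4):3/2,(J:7/12,W:29/12):39/8):5/16,V:5/16)
total length: 109/4

109/4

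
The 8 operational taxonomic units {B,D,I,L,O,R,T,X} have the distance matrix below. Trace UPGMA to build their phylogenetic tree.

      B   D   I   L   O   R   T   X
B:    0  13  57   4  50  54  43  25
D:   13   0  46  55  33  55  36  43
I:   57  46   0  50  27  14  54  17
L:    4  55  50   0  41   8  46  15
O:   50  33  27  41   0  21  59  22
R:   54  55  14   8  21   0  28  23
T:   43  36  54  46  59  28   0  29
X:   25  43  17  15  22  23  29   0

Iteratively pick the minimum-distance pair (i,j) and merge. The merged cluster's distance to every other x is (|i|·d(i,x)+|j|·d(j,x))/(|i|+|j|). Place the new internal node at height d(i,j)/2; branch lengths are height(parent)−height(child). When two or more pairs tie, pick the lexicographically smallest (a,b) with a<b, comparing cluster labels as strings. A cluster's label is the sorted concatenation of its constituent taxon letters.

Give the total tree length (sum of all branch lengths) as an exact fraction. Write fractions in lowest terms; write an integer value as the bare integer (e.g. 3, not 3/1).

step 1: merge (B,L) at d=4; branch lengths B→2, L→2; new cluster BL
  updated: d(BL,D)=34, d(BL,I)=107/2, d(BL,O)=91/2, d(BL,R)=31, d(BL,T)=89/2, d(BL,X)=20
step 2: merge (I,R) at d=14; branch lengths I→7, R→7; new cluster IR
  updated: d(BL,IR)=169/4, d(D,IR)=101/2, d(IR,O)=24, d(IR,T)=41, d(IR,X)=20
step 3: merge (BL,X) at d=20; branch lengths BL→8, X→10; new cluster BLX
  updated: d(BLX,D)=37, d(BLX,IR)=209/6, d(BLX,O)=113/3, d(BLX,T)=118/3
step 4: merge (IR,O) at d=24; branch lengths IR→5, O→12; new cluster IOR
  updated: d(BLX,IOR)=322/9, d(D,IOR)=134/3, d(IOR,T)=47
step 5: merge (BLX,IOR) at d=322/9; branch lengths BLX→71/9, IOR→53/9; new cluster BILORX
  updated: d(BILORX,D)=245/6, d(BILORX,T)=259/6
step 6: merge (D,T) at d=36; branch lengths D→18, T→18; new cluster DT
  updated: d(BILORX,DT)=42
step 7: merge (BILORX,DT) at d=42; branch lengths BILORX→28/9, DT→3; new cluster BDILORTX
final tree: ((((B:2,L:2):8,X:10):71/9,((I:7,R:7):5,O:12):53/9):28/9,(D:18,T:18):3)
total length: 980/9

980/9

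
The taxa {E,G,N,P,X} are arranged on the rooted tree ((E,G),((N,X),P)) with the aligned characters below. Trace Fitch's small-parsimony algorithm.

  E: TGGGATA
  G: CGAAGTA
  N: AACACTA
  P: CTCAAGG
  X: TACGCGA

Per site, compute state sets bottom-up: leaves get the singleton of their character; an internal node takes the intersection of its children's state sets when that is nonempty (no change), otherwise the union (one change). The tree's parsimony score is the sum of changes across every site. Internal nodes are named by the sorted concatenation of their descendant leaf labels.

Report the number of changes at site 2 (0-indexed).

2

[col 0] EG: children E:{T}, G:{C} ∪→ {C,T}; cost 1
[col 0] NX: children N:{A}, X:{T} ∪→ {A,T}; cost 1
[col 0] NPX: children NX:{A,T}, P:{C} ∪→ {A,C,T}; cost 1
[col 0] EGNPX: children EG:{C,T}, NPX:{A,C,T} ∩→ {C,T}; cost 0
[col 1] EG: children E:{G}, G:{G} ∩→ {G}; cost 0
[col 1] NX: children N:{A}, X:{A} ∩→ {A}; cost 0
[col 1] NPX: children NX:{A}, P:{T} ∪→ {A,T}; cost 1
[col 1] EGNPX: children EG:{G}, NPX:{A,T} ∪→ {A,G,T}; cost 1
[col 2] EG: children E:{G}, G:{A} ∪→ {A,G}; cost 1
[col 2] NX: children N:{C}, X:{C} ∩→ {C}; cost 0
[col 2] NPX: children NX:{C}, P:{C} ∩→ {C}; cost 0
[col 2] EGNPX: children EG:{A,G}, NPX:{C} ∪→ {A,C,G}; cost 1
[col 3] EG: children E:{G}, G:{A} ∪→ {A,G}; cost 1
[col 3] NX: children N:{A}, X:{G} ∪→ {A,G}; cost 1
[col 3] NPX: children NX:{A,G}, P:{A} ∩→ {A}; cost 0
[col 3] EGNPX: children EG:{A,G}, NPX:{A} ∩→ {A}; cost 0
[col 4] EG: children E:{A}, G:{G} ∪→ {A,G}; cost 1
[col 4] NX: children N:{C}, X:{C} ∩→ {C}; cost 0
[col 4] NPX: children NX:{C}, P:{A} ∪→ {A,C}; cost 1
[col 4] EGNPX: children EG:{A,G}, NPX:{A,C} ∩→ {A}; cost 0
[col 5] EG: children E:{T}, G:{T} ∩→ {T}; cost 0
[col 5] NX: children N:{T}, X:{G} ∪→ {G,T}; cost 1
[col 5] NPX: children NX:{G,T}, P:{G} ∩→ {G}; cost 0
[col 5] EGNPX: children EG:{T}, NPX:{G} ∪→ {G,T}; cost 1
[col 6] EG: children E:{A}, G:{A} ∩→ {A}; cost 0
[col 6] NX: children N:{A}, X:{A} ∩→ {A}; cost 0
[col 6] NPX: children NX:{A}, P:{G} ∪→ {A,G}; cost 1
[col 6] EGNPX: children EG:{A}, NPX:{A,G} ∩→ {A}; cost 0
per-site changes: [3, 2, 2, 2, 2, 2, 1]; total = 14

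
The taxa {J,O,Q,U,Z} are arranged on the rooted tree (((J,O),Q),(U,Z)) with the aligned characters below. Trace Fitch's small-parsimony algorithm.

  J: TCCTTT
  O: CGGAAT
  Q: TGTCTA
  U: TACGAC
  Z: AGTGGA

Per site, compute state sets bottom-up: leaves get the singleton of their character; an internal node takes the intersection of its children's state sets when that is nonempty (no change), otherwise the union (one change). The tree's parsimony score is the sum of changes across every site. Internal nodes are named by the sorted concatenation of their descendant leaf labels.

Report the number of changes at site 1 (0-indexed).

2

[col 0] JO: children J:{T}, O:{C} ∪→ {C,T}; cost 1
[col 0] JOQ: children JO:{C,T}, Q:{T} ∩→ {T}; cost 0
[col 0] UZ: children U:{T}, Z:{A} ∪→ {A,T}; cost 1
[col 0] JOQUZ: children JOQ:{T}, UZ:{A,T} ∩→ {T}; cost 0
[col 1] JO: children J:{C}, O:{G} ∪→ {C,G}; cost 1
[col 1] JOQ: children JO:{C,G}, Q:{G} ∩→ {G}; cost 0
[col 1] UZ: children U:{A}, Z:{G} ∪→ {A,G}; cost 1
[col 1] JOQUZ: children JOQ:{G}, UZ:{A,G} ∩→ {G}; cost 0
[col 2] JO: children J:{C}, O:{G} ∪→ {C,G}; cost 1
[col 2] JOQ: children JO:{C,G}, Q:{T} ∪→ {C,G,T}; cost 1
[col 2] UZ: children U:{C}, Z:{T} ∪→ {C,T}; cost 1
[col 2] JOQUZ: children JOQ:{C,G,T}, UZ:{C,T} ∩→ {C,T}; cost 0
[col 3] JO: children J:{T}, O:{A} ∪→ {A,T}; cost 1
[col 3] JOQ: children JO:{A,T}, Q:{C} ∪→ {A,C,T}; cost 1
[col 3] UZ: children U:{G}, Z:{G} ∩→ {G}; cost 0
[col 3] JOQUZ: children JOQ:{A,C,T}, UZ:{G} ∪→ {A,C,G,T}; cost 1
[col 4] JO: children J:{T}, O:{A} ∪→ {A,T}; cost 1
[col 4] JOQ: children JO:{A,T}, Q:{T} ∩→ {T}; cost 0
[col 4] UZ: children U:{A}, Z:{G} ∪→ {A,G}; cost 1
[col 4] JOQUZ: children JOQ:{T}, UZ:{A,G} ∪→ {A,G,T}; cost 1
[col 5] JO: children J:{T}, O:{T} ∩→ {T}; cost 0
[col 5] JOQ: children JO:{T}, Q:{A} ∪→ {A,T}; cost 1
[col 5] UZ: children U:{C}, Z:{A} ∪→ {A,C}; cost 1
[col 5] JOQUZ: children JOQ:{A,T}, UZ:{A,C} ∩→ {A}; cost 0
per-site changes: [2, 2, 3, 3, 3, 2]; total = 15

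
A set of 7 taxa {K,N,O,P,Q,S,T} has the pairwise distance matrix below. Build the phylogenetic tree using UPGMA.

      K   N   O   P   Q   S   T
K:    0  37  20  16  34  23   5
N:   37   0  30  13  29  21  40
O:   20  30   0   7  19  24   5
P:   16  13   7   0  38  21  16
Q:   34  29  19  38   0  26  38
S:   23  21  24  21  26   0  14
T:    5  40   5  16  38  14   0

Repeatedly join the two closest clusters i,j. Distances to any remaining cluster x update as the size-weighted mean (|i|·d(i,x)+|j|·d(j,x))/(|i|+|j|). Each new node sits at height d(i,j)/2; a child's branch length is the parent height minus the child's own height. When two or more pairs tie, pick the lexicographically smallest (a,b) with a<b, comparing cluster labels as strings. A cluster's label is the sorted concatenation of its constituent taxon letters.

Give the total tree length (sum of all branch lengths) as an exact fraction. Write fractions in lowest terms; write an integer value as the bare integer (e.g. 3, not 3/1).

1. join K+T (d=5) ⇒ KT; edges |K|=5/2, |T|=5/2
  updated: d(KT,N)=77/2, d(KT,O)=25/2, d(KT,P)=16, d(KT,Q)=36, d(KT,S)=37/2
2. join O+P (d=7) ⇒ OP; edges |O|=7/2, |P|=7/2
  updated: d(KT,OP)=57/4, d(N,OP)=43/2, d(OP,Q)=57/2, d(OP,S)=45/2
3. join KT+OP (d=57/4) ⇒ KOPT; edges |KT|=37/8, |OP|=29/8
  updated: d(KOPT,N)=30, d(KOPT,Q)=129/4, d(KOPT,S)=41/2
4. join KOPT+S (d=41/2) ⇒ KOPST; edges |KOPT|=25/8, |S|=41/4
  updated: d(KOPST,N)=141/5, d(KOPST,Q)=31
5. join KOPST+N (d=141/5) ⇒ KNOPST; edges |KOPST|=77/20, |N|=141/10
  updated: d(KNOPST,Q)=92/3
6. join KNOPST+Q (d=92/3) ⇒ KNOPQST; edges |KNOPST|=37/30, |Q|=46/3
final tree: (((((K:5/2,T:5/2):37/8,(O:7/2,P:7/2):29/8):25/8,S:41/4):77/20,N:141/10):37/30,Q:46/3)
total length: 8177/120

8177/120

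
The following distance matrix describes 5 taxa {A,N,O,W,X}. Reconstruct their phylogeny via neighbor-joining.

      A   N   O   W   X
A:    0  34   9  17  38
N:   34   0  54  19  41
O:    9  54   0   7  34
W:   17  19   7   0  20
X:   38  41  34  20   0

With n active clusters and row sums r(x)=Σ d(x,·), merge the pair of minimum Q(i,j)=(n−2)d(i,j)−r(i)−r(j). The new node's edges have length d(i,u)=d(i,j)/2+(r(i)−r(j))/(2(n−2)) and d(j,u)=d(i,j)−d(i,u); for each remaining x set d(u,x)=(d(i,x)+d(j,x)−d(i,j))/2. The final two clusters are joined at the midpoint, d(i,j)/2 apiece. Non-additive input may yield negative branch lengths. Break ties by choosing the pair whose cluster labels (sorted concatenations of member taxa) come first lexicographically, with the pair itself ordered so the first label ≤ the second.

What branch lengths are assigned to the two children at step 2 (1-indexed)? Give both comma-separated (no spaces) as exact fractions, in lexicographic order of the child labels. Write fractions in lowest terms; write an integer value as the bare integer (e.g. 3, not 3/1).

iteration 1: select A,O (d=9, Q=-175); attach at lengths (7/2, 11/2); label the merged cluster AO
  updated: d(AO,N)=79/2, d(AO,W)=15/2, d(AO,X)=63/2
iteration 2: select AO,W (d=15/2, Q=-110); attach at lengths (47/4, -17/4); label the merged cluster AOW
  updated: d(AOW,N)=51/2, d(AOW,X)=22
iteration 3: select AOW,N (d=51/2, Q=-177/2); attach at lengths (13/4, 89/4); label the merged cluster ANOW
  updated: d(ANOW,X)=75/4
iteration 4: select ANOW,X (d=75/4); attach at lengths (75/8, 75/8); label the merged cluster ANOWX
final tree: ((((A:7/2,O:11/2):47/4,W:-17/4):13/4,N:89/4):75/8,X:75/8)
total length: 243/4

47/4,-17/4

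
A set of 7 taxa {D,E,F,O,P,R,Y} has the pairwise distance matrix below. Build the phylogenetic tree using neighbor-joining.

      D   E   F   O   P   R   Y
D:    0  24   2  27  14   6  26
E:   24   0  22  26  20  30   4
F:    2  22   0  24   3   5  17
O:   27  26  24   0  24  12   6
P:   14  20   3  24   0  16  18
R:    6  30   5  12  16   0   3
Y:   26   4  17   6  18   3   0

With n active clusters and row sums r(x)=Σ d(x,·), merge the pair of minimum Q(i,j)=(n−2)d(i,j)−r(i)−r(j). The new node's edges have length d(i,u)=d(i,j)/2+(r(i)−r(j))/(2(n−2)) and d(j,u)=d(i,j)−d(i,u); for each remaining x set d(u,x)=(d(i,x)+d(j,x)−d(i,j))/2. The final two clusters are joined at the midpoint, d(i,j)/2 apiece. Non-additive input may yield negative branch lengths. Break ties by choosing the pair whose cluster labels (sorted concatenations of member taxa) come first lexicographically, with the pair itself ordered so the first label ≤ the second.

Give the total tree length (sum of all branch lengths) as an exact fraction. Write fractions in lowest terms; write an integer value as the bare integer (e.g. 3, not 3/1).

1237/32

iteration 1: select E,Y (d=4, Q=-180); attach at lengths (36/5, -16/5); label the merged cluster EY
  updated: d(D,EY)=23, d(EY,F)=35/2, d(EY,O)=14, d(EY,P)=17, d(EY,R)=29/2
iteration 2: select EY,O (d=14, Q=-131); attach at lengths (41/8, 71/8); label the merged cluster EOY
  updated: d(D,EOY)=18, d(EOY,F)=55/4, d(EOY,P)=27/2, d(EOY,R)=25/4
iteration 3: select EOY,R (d=25/4, Q=-66); attach at lengths (37/6, 1/12); label the merged cluster EORY
  updated: d(D,EORY)=71/8, d(EORY,F)=25/4, d(EORY,P)=93/8
iteration 4: select D,EORY (d=71/8, Q=-271/8); attach at lengths (127/32, 157/32); label the merged cluster DEORY
  updated: d(DEORY,F)=-5/16, d(DEORY,P)=67/8
iteration 5: select DEORY,F (d=-5/16, Q=-177/16); attach at lengths (81/32, -91/32); label the merged cluster DEFORY
  updated: d(DEFORY,P)=187/32
iteration 6: select DEFORY,P (d=187/32); attach at lengths (187/64, 187/64); label the merged cluster DEFOPRY
final tree: (((D:127/32,(((E:36/5,Y:-16/5):41/8,O:71/8):37/6,R:1/12):157/32):81/32,F:-91/32):187/64,P:187/64)
total length: 1237/32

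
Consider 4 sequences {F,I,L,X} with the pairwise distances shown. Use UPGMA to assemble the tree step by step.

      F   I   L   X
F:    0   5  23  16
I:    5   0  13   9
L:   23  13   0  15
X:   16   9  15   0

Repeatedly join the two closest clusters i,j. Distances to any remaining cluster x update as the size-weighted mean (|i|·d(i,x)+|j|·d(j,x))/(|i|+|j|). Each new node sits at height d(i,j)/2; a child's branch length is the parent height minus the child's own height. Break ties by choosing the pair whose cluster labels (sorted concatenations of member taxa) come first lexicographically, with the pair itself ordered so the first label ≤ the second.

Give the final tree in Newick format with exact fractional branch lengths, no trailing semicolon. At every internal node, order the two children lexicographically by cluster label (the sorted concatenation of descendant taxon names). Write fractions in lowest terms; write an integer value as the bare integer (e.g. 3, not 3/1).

step 1: merge (F,I) at d=5; branch lengths F→5/2, I→5/2; new cluster FI
  updated: d(FI,L)=18, d(FI,X)=25/2
step 2: merge (FI,X) at d=25/2; branch lengths FI→15/4, X→25/4; new cluster FIX
  updated: d(FIX,L)=17
step 3: merge (FIX,L) at d=17; branch lengths FIX→9/4, L→17/2; new cluster FILX
final tree: (((F:5/2,I:5/2):15/4,X:25/4):9/4,L:17/2)
total length: 103/4

(((F:5/2,I:5/2):15/4,X:25/4):9/4,L:17/2)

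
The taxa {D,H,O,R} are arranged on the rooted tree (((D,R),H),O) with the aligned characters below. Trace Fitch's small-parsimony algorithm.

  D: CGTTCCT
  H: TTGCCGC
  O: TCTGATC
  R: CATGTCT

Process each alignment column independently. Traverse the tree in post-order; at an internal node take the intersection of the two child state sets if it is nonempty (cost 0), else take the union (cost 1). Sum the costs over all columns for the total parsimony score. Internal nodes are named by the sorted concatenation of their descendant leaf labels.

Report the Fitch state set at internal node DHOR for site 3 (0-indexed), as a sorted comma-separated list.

G

[col 0] DR: children D:{C}, R:{C} ∩→ {C}; cost 0
[col 0] DHR: children DR:{C}, H:{T} ∪→ {C,T}; cost 1
[col 0] DHOR: children DHR:{C,T}, O:{T} ∩→ {T}; cost 0
[col 1] DR: children D:{G}, R:{A} ∪→ {A,G}; cost 1
[col 1] DHR: children DR:{A,G}, H:{T} ∪→ {A,G,T}; cost 1
[col 1] DHOR: children DHR:{A,G,T}, O:{C} ∪→ {A,C,G,T}; cost 1
[col 2] DR: children D:{T}, R:{T} ∩→ {T}; cost 0
[col 2] DHR: children DR:{T}, H:{G} ∪→ {G,T}; cost 1
[col 2] DHOR: children DHR:{G,T}, O:{T} ∩→ {T}; cost 0
[col 3] DR: children D:{T}, R:{G} ∪→ {G,T}; cost 1
[col 3] DHR: children DR:{G,T}, H:{C} ∪→ {C,G,T}; cost 1
[col 3] DHOR: children DHR:{C,G,T}, O:{G} ∩→ {G}; cost 0
[col 4] DR: children D:{C}, R:{T} ∪→ {C,T}; cost 1
[col 4] DHR: children DR:{C,T}, H:{C} ∩→ {C}; cost 0
[col 4] DHOR: children DHR:{C}, O:{A} ∪→ {A,C}; cost 1
[col 5] DR: children D:{C}, R:{C} ∩→ {C}; cost 0
[col 5] DHR: children DR:{C}, H:{G} ∪→ {C,G}; cost 1
[col 5] DHOR: children DHR:{C,G}, O:{T} ∪→ {C,G,T}; cost 1
[col 6] DR: children D:{T}, R:{T} ∩→ {T}; cost 0
[col 6] DHR: children DR:{T}, H:{C} ∪→ {C,T}; cost 1
[col 6] DHOR: children DHR:{C,T}, O:{C} ∩→ {C}; cost 0
per-site changes: [1, 3, 1, 2, 2, 2, 1]; total = 12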